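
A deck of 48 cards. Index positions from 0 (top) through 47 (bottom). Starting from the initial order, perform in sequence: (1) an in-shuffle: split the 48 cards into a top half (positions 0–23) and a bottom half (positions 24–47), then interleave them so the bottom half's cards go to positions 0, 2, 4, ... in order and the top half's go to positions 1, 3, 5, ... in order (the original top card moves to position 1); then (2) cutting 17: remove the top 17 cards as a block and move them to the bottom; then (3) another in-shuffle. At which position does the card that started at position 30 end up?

38

Track the card from position 30 forward through each operation:
  after op 1 (in-shuffle): 30 → 12
  after op 2 (cut 17): 12 → 43
  after op 3 (in-shuffle): 43 → 38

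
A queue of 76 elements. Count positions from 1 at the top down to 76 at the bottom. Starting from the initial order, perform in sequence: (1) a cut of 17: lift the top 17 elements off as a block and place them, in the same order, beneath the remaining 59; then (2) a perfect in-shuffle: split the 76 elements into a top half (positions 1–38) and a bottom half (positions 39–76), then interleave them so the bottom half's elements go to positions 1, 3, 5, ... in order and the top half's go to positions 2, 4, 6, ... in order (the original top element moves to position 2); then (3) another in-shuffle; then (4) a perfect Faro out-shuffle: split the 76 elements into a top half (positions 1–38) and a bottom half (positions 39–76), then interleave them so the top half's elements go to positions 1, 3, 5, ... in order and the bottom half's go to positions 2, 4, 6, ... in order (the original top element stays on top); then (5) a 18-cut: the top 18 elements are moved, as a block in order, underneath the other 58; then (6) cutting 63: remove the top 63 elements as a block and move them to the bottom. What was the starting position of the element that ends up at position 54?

63

Undo the operations in reverse order, starting from position 54:
  undo op 6 (cut 63): 54 ← 41
  undo op 5 (cut 18): 41 ← 59
  undo op 4 (out-shuffle, from top half): 59 ← 30
  undo op 3 (in-shuffle, from top half): 30 ← 15
  undo op 2 (in-shuffle, from bottom half): 15 ← 46
  undo op 1 (cut 17): 46 ← 63
So the element at position 54 came from original position 63.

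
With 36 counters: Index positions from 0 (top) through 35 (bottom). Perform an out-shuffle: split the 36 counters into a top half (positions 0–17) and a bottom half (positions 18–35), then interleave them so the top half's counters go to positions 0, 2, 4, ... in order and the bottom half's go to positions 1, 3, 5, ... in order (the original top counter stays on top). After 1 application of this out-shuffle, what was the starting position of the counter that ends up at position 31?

33

Work backwards from position 31, undoing one out-shuffle at a time:
31 ← 33
So the counter now at position 31 started at position 33.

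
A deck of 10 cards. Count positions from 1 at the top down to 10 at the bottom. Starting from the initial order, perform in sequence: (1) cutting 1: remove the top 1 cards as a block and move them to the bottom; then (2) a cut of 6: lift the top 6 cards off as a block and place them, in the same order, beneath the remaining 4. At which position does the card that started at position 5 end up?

Track the card from position 5 forward through each operation:
  after op 1 (cut 1): 5 → 4
  after op 2 (cut 6): 4 → 8

8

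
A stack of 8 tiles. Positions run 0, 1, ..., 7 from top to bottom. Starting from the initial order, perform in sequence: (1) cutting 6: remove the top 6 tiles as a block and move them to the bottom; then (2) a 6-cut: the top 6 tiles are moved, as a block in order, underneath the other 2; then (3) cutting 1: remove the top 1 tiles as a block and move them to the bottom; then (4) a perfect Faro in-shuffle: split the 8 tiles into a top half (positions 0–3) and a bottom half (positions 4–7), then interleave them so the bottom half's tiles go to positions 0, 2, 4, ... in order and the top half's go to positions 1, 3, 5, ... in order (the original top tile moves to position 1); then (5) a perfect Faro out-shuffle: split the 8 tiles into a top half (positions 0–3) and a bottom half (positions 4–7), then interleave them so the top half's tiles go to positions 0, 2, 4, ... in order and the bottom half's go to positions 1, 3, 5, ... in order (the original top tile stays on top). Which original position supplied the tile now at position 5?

4

Undo the operations in reverse order, starting from position 5:
  undo op 5 (out-shuffle, from bottom half): 5 ← 6
  undo op 4 (in-shuffle, from bottom half): 6 ← 7
  undo op 3 (cut 1): 7 ← 0
  undo op 2 (cut 6): 0 ← 6
  undo op 1 (cut 6): 6 ← 4
So the tile at position 5 came from original position 4.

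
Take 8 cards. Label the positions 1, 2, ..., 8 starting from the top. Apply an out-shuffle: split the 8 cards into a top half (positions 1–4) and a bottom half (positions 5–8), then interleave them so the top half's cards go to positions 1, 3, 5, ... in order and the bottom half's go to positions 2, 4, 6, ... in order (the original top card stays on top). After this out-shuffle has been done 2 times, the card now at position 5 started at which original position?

2

Work backwards from position 5, undoing one out-shuffle at a time:
5 ← 3 ← 2
So the card now at position 5 started at position 2.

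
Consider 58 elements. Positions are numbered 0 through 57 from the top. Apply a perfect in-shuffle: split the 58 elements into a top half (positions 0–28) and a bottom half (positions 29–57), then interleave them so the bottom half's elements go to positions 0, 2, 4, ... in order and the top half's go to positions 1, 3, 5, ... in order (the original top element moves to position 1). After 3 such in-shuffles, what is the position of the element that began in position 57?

Track the element's position through each in-shuffle:
57 → 56 → 54 → 50

50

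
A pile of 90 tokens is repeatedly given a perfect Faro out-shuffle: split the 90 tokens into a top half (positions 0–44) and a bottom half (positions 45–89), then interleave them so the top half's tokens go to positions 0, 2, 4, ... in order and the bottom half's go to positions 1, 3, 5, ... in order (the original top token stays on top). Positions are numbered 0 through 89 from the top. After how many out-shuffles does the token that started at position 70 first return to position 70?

11

Follow position 70 under repeated out-shuffles:
70 → 51 → 13 → 26 → 52 → 15 → 30 → 60 → 31 → 62 → 35 → 70
It first returns after 11 out-shuffles.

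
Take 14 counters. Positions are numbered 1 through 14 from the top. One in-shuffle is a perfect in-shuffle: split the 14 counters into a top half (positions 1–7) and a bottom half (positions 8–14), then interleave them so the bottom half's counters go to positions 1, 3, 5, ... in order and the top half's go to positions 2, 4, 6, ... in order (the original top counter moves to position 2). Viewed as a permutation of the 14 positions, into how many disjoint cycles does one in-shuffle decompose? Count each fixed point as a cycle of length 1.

Trace each unvisited position around until it returns:
(1 2 4 8) (3 6 12 9) (5 10) (7 14 13 11)
4 cycles in total.

4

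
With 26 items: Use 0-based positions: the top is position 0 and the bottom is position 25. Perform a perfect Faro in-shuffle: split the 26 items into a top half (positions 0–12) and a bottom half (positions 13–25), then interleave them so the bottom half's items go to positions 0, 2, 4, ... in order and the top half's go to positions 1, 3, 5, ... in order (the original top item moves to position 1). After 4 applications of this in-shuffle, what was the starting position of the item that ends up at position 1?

16

Work backwards from position 1, undoing one in-shuffle at a time:
1 ← 0 ← 13 ← 6 ← 16
So the item now at position 1 started at position 16.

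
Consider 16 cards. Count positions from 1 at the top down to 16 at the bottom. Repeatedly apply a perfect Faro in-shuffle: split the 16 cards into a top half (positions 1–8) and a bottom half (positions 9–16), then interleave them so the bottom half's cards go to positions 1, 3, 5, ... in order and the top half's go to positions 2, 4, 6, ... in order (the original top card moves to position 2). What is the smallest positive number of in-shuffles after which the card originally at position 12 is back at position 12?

8

Follow position 12 under repeated in-shuffles:
12 → 7 → 14 → 11 → 5 → 10 → 3 → 6 → 12
It first returns after 8 in-shuffles.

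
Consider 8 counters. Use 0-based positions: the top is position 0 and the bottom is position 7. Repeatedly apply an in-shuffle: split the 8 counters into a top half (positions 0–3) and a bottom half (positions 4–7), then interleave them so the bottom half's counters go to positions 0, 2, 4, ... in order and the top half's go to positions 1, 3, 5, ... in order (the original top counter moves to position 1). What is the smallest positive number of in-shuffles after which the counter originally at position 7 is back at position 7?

6

Follow position 7 under repeated in-shuffles:
7 → 6 → 4 → 0 → 1 → 3 → 7
It first returns after 6 in-shuffles.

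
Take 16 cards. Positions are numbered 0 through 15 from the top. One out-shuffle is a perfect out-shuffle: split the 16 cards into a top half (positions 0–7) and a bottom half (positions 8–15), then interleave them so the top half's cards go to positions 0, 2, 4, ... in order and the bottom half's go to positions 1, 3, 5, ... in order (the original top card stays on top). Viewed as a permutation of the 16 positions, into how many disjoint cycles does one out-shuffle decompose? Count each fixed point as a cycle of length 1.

Trace each unvisited position around until it returns:
(0) (1 2 4 8) (3 6 12 9) (5 10) (7 14 13 11) (15)
6 cycles in total.

6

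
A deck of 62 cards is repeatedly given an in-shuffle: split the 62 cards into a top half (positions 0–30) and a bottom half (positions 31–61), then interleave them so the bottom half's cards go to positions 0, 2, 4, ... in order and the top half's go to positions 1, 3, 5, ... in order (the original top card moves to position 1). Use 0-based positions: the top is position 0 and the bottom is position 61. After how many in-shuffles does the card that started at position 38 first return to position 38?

Follow position 38 under repeated in-shuffles:
38 → 14 → 29 → 59 → 56 → 50 → 38
It first returns after 6 in-shuffles.

6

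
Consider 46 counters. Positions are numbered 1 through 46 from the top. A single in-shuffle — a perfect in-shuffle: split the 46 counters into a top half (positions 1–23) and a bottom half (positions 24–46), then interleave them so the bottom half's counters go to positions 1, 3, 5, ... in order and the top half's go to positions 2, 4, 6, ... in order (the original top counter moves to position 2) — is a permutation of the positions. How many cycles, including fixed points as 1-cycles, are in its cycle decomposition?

2

Trace each unvisited position around until it returns:
(1 2 4 8 16 32 ... len 23) (5 10 20 40 33 19 ... len 23)
2 cycles in total.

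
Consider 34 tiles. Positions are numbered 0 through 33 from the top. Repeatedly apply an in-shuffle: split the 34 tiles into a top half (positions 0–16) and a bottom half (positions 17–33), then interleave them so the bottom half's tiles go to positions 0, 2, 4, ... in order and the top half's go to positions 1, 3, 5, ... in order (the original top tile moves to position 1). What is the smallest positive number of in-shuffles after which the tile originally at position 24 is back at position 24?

3

Follow position 24 under repeated in-shuffles:
24 → 14 → 29 → 24
It first returns after 3 in-shuffles.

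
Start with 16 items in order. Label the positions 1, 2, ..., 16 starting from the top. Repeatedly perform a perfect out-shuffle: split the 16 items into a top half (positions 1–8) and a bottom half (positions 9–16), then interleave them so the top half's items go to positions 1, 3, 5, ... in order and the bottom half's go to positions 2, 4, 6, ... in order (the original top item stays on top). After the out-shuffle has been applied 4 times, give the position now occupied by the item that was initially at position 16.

Position 16 is a fixed point of every out-shuffle, so the item never moves.

16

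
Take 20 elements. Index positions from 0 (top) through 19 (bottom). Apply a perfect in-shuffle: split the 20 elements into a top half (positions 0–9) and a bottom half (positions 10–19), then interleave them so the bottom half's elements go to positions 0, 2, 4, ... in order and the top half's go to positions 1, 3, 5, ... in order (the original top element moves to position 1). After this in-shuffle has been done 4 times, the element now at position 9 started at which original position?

18

Work backwards from position 9, undoing one in-shuffle at a time:
9 ← 4 ← 12 ← 16 ← 18
So the element now at position 9 started at position 18.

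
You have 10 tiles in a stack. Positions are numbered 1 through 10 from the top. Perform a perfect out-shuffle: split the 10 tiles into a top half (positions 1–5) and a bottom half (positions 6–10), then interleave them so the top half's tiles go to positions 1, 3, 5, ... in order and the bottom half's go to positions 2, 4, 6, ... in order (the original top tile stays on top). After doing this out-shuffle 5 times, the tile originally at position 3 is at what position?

2

Track the tile's position through each out-shuffle:
3 → 5 → 9 → 8 → 6 → 2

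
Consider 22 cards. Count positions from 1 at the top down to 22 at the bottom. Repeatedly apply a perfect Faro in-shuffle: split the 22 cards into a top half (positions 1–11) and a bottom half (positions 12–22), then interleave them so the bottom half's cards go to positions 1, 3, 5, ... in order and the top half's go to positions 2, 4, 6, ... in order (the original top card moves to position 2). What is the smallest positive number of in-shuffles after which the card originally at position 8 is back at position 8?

11

Follow position 8 under repeated in-shuffles:
8 → 16 → 9 → 18 → 13 → 3 → 6 → 12 → 1 → 2 → 4 → 8
It first returns after 11 in-shuffles.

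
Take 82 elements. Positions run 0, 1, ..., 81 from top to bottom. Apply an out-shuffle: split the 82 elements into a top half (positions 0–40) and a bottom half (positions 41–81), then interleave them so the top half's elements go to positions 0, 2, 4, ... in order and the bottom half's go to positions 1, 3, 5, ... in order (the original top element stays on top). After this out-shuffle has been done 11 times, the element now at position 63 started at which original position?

Work backwards from position 63, undoing one out-shuffle at a time:
63 ← 72 ← 36 ← 18 ← 9 ← 45 ← 63 ← 72 ← 36 ← 18 ← 9 ← 45
So the element now at position 63 started at position 45.

45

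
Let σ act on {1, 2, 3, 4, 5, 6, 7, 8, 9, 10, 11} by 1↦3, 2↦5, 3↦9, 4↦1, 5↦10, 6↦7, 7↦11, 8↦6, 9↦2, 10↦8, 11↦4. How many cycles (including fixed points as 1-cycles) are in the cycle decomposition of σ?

Cycle decomposition: (1 3 9 2 5 10 8 6 7 11 4).
1 cycle.

1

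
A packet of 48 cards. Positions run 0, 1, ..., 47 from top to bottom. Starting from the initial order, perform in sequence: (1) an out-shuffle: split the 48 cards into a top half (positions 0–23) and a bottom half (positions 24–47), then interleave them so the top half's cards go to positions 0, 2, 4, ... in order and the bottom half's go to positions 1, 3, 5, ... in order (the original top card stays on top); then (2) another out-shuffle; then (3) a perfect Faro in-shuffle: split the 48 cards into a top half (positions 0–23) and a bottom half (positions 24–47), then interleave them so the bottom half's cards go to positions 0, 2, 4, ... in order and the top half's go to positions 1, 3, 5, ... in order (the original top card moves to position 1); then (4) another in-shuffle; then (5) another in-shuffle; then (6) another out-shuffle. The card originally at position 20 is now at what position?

Track the card from position 20 forward through each operation:
  after op 1 (out-shuffle): 20 → 40
  after op 2 (out-shuffle): 40 → 33
  after op 3 (in-shuffle): 33 → 18
  after op 4 (in-shuffle): 18 → 37
  after op 5 (in-shuffle): 37 → 26
  after op 6 (out-shuffle): 26 → 5

5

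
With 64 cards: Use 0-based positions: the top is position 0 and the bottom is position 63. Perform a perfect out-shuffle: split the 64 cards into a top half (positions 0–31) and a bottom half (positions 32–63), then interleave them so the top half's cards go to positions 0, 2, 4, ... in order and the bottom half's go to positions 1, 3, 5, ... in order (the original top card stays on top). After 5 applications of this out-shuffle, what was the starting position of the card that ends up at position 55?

47

Work backwards from position 55, undoing one out-shuffle at a time:
55 ← 59 ← 61 ← 62 ← 31 ← 47
So the card now at position 55 started at position 47.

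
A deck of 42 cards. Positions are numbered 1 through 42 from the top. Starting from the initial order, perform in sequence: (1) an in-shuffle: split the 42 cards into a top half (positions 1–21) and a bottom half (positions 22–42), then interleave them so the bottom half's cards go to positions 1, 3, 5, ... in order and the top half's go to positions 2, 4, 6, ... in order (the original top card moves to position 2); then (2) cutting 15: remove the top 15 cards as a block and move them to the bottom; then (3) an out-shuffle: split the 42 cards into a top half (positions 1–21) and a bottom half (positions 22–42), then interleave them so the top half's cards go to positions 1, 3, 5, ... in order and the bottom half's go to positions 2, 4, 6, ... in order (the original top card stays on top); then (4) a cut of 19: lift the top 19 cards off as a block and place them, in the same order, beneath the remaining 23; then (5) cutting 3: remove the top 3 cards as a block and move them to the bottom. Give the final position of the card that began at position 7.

18

Track the card from position 7 forward through each operation:
  after op 1 (in-shuffle): 7 → 14
  after op 2 (cut 15): 14 → 41
  after op 3 (out-shuffle): 41 → 40
  after op 4 (cut 19): 40 → 21
  after op 5 (cut 3): 21 → 18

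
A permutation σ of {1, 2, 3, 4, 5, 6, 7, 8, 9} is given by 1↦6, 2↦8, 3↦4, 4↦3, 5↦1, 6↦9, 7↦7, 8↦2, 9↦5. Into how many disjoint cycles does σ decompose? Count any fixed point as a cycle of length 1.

4

Cycle decomposition: (1 6 9 5) (2 8) (3 4) (7).
4 cycles.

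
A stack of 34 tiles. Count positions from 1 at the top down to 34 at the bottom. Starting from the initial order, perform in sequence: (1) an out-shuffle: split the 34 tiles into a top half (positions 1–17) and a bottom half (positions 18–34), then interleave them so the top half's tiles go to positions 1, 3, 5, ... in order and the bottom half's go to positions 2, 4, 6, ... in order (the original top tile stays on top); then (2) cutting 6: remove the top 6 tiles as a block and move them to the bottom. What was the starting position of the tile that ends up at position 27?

17

Undo the operations in reverse order, starting from position 27:
  undo op 2 (cut 6): 27 ← 33
  undo op 1 (out-shuffle, from top half): 33 ← 17
So the tile at position 27 came from original position 17.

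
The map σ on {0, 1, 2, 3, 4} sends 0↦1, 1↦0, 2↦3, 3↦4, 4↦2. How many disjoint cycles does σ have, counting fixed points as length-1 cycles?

Cycle decomposition: (0 1) (2 3 4).
2 cycles.

2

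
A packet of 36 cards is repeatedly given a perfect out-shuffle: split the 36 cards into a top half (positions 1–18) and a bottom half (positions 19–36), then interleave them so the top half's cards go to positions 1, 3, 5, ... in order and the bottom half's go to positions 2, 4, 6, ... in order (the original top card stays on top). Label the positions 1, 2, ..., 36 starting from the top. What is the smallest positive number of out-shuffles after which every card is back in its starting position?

12

The out-shuffle permutes the 36 positions with cycle lengths [1, 1, 3, 3, 4, 12, 12].
Every card is home exactly when every cycle has completed a whole number of laps, i.e. after lcm(1, 3, 4, 12) = 12 out-shuffles.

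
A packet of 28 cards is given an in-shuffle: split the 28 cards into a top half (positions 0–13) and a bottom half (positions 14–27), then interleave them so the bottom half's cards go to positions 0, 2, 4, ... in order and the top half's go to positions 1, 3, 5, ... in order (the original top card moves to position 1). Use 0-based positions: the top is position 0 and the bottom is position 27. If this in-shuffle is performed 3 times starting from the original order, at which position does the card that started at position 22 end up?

Track the card's position through each in-shuffle:
22 → 16 → 4 → 9

9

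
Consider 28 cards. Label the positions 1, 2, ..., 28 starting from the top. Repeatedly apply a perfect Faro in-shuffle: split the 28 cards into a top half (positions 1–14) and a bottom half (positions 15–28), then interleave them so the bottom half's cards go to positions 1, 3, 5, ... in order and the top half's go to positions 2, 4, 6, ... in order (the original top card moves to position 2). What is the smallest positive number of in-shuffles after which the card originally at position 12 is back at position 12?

Follow position 12 under repeated in-shuffles:
12 → 24 → 19 → 9 → 18 → 7 → 14 → 28 → ... → 12 (length 28)
It first returns after 28 in-shuffles.

28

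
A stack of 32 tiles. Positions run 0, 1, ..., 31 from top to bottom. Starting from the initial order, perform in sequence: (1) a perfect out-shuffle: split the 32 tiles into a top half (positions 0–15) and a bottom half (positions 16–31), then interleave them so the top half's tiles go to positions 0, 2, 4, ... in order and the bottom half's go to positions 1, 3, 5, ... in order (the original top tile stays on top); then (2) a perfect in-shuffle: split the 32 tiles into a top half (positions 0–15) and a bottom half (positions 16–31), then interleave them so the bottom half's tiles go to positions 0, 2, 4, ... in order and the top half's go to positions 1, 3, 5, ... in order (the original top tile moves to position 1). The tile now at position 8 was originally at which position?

10

Undo the operations in reverse order, starting from position 8:
  undo op 2 (in-shuffle, from bottom half): 8 ← 20
  undo op 1 (out-shuffle, from top half): 20 ← 10
So the tile at position 8 came from original position 10.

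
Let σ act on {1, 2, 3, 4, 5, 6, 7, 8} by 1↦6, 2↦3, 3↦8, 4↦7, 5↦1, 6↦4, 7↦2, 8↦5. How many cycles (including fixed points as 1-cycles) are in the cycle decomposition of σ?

Cycle decomposition: (1 6 4 7 2 3 8 5).
1 cycle.

1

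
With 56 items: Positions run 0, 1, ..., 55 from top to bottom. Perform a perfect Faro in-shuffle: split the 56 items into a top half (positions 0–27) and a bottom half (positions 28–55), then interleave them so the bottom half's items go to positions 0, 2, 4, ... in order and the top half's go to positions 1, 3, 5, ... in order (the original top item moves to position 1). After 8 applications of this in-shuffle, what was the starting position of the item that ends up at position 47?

17

Work backwards from position 47, undoing one in-shuffle at a time:
47 ← 23 ← 11 ← 5 ← 2 ← 29 ← 14 ← 35 ← 17
So the item now at position 47 started at position 17.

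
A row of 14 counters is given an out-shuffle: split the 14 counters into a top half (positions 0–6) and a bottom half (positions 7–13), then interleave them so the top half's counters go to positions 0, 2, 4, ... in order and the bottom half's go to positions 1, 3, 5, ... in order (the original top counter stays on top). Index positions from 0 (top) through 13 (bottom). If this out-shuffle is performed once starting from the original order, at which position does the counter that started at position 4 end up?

Track the counter's position through each out-shuffle:
4 → 8

8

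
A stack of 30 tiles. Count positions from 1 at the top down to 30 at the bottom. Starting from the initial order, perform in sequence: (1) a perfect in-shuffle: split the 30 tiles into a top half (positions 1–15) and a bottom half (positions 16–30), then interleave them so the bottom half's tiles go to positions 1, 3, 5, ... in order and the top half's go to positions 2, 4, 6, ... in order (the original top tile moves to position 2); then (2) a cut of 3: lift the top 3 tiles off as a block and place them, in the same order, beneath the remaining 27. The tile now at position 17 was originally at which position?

Undo the operations in reverse order, starting from position 17:
  undo op 2 (cut 3): 17 ← 20
  undo op 1 (in-shuffle, from top half): 20 ← 10
So the tile at position 17 came from original position 10.

10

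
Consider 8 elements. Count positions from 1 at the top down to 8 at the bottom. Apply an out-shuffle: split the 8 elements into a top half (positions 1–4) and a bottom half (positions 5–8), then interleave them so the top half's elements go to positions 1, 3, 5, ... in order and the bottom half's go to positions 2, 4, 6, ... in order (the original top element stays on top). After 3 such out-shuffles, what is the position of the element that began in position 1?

1

Position 1 is a fixed point of every out-shuffle, so the element never moves.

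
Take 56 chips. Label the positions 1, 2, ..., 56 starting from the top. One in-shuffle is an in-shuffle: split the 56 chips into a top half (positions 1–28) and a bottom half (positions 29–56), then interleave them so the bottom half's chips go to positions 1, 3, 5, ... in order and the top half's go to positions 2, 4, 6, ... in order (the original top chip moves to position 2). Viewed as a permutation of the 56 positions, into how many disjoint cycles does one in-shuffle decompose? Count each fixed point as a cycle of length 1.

Trace each unvisited position around until it returns:
(1 2 4 8 16 32 ... len 18) (3 6 12 24 48 39 ... len 18) (5 10 20 40 23 46 ... len 18) (19 38)
4 cycles in total.

4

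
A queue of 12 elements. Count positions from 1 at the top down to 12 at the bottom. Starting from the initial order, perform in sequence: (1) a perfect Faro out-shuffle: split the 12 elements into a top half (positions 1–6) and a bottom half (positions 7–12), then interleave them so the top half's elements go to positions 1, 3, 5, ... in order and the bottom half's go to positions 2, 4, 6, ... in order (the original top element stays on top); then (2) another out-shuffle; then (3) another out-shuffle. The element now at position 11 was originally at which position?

Undo the operations in reverse order, starting from position 11:
  undo op 3 (out-shuffle, from top half): 11 ← 6
  undo op 2 (out-shuffle, from bottom half): 6 ← 9
  undo op 1 (out-shuffle, from top half): 9 ← 5
So the element at position 11 came from original position 5.

5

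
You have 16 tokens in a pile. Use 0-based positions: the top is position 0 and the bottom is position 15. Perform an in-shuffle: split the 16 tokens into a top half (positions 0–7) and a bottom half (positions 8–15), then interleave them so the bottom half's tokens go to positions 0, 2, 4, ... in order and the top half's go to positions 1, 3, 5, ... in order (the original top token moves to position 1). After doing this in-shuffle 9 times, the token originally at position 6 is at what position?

Track the token's position through each in-shuffle:
6 → 13 → 10 → 4 → 9 → 2 → 5 → 11 → 6 → 13

13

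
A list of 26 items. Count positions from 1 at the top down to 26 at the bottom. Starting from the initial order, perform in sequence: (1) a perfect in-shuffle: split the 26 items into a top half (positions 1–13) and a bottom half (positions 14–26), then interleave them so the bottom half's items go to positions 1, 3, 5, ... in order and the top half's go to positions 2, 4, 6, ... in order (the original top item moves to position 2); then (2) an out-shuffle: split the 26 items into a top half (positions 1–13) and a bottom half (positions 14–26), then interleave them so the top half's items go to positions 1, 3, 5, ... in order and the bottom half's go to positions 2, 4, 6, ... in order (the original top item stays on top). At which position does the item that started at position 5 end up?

Track the item from position 5 forward through each operation:
  after op 1 (in-shuffle): 5 → 10
  after op 2 (out-shuffle): 10 → 19

19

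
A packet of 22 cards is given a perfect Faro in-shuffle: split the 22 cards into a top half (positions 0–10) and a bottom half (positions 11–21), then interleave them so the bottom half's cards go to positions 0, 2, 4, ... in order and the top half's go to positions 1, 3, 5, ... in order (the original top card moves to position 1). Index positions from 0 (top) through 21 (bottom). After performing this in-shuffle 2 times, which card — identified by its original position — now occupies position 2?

Work backwards from position 2, undoing one in-shuffle at a time:
2 ← 12 ← 17
So the card now at position 2 started at position 17.

17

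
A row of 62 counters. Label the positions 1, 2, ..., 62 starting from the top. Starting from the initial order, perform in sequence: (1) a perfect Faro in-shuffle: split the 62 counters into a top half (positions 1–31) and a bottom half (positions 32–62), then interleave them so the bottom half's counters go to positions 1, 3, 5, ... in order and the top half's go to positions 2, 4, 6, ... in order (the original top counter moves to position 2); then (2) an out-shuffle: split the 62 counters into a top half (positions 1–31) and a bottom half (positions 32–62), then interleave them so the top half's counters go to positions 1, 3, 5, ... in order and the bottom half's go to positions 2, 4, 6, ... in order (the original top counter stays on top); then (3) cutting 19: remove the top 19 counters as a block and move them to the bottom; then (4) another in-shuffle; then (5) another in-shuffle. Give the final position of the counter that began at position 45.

10

Track the counter from position 45 forward through each operation:
  after op 1 (in-shuffle): 45 → 27
  after op 2 (out-shuffle): 27 → 53
  after op 3 (cut 19): 53 → 34
  after op 4 (in-shuffle): 34 → 5
  after op 5 (in-shuffle): 5 → 10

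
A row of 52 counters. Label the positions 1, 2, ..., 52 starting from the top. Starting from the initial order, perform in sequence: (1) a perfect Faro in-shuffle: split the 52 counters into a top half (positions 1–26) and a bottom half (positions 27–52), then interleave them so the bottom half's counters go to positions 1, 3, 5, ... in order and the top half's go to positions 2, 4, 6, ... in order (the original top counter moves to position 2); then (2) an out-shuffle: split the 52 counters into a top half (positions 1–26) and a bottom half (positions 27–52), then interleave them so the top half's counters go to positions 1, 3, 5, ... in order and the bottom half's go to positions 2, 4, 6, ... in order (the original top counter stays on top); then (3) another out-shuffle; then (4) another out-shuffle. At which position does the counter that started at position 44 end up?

18

Track the counter from position 44 forward through each operation:
  after op 1 (in-shuffle): 44 → 35
  after op 2 (out-shuffle): 35 → 18
  after op 3 (out-shuffle): 18 → 35
  after op 4 (out-shuffle): 35 → 18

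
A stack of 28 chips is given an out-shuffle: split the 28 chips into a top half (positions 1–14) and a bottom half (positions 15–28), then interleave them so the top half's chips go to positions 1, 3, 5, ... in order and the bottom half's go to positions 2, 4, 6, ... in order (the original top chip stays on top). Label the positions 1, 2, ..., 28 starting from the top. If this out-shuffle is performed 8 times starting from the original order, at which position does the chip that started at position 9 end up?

24

Track the chip's position through each out-shuffle:
9 → 17 → 6 → 11 → 21 → 14 → 27 → 26 → 24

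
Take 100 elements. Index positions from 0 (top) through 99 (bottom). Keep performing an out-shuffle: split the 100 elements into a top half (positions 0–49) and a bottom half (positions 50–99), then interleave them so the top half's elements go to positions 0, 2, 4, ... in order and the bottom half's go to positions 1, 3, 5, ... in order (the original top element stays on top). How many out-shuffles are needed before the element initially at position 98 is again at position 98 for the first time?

Follow position 98 under repeated out-shuffles:
98 → 97 → 95 → 91 → 83 → 67 → 35 → 70 → ... → 98 (length 30)
It first returns after 30 out-shuffles.

30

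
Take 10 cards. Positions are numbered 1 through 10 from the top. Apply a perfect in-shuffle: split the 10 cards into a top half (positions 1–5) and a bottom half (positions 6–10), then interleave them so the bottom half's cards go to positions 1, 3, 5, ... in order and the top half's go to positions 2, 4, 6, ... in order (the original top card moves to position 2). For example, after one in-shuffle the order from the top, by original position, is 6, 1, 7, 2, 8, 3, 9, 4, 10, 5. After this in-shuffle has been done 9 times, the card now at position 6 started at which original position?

Work backwards from position 6, undoing one in-shuffle at a time:
6 ← 3 ← 7 ← 9 ← 10 ← 5 ← 8 ← 4 ← 2 ← 1
So the card now at position 6 started at position 1.

1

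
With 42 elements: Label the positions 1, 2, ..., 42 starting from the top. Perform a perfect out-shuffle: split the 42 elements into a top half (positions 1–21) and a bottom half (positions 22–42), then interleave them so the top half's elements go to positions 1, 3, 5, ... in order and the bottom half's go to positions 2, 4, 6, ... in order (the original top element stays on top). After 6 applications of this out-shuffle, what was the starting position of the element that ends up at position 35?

31

Work backwards from position 35, undoing one out-shuffle at a time:
35 ← 18 ← 30 ← 36 ← 39 ← 20 ← 31
So the element now at position 35 started at position 31.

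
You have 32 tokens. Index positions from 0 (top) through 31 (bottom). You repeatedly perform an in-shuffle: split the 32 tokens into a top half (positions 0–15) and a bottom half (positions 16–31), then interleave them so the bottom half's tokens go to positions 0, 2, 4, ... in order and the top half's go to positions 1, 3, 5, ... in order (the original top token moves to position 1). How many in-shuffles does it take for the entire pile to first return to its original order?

The in-shuffle permutes the 32 positions with cycle lengths [2, 10, 10, 10].
Every token is home exactly when every cycle has completed a whole number of laps, i.e. after lcm(2, 10) = 10 in-shuffles.

10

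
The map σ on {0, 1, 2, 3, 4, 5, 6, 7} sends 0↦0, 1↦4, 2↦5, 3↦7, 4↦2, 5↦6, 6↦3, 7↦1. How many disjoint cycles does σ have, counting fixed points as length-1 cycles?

2

Cycle decomposition: (0) (1 4 2 5 6 3 7).
2 cycles.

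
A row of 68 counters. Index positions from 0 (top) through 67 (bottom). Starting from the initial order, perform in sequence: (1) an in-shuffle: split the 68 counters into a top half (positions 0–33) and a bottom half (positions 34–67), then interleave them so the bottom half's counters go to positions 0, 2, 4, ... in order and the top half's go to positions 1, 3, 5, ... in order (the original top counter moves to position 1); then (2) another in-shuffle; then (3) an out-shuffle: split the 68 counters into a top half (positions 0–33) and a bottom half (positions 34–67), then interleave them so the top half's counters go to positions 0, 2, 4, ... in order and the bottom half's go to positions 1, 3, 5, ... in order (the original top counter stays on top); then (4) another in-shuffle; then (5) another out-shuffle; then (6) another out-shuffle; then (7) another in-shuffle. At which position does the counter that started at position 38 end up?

Track the counter from position 38 forward through each operation:
  after op 1 (in-shuffle): 38 → 8
  after op 2 (in-shuffle): 8 → 17
  after op 3 (out-shuffle): 17 → 34
  after op 4 (in-shuffle): 34 → 0
  after op 5 (out-shuffle): 0 → 0
  after op 6 (out-shuffle): 0 → 0
  after op 7 (in-shuffle): 0 → 1

1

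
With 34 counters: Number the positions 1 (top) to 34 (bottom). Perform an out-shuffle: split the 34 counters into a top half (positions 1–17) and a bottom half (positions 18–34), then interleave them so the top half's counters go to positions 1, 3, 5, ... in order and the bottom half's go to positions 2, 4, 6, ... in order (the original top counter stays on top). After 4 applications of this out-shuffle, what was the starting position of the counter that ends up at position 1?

1

Work backwards from position 1, undoing one out-shuffle at a time:
1 ← 1 ← 1 ← 1 ← 1
So the counter now at position 1 started at position 1.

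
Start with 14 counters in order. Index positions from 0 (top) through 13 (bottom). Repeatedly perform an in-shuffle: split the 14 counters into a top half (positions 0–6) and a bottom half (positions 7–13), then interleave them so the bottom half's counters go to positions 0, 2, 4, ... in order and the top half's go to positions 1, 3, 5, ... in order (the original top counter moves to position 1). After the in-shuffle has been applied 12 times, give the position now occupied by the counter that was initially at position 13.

13

Track the counter's position through each in-shuffle:
13 → 12 → 10 → 6 → 13 → 12 → 10 → 6 → 13 → 12 → 10 → 6 → 13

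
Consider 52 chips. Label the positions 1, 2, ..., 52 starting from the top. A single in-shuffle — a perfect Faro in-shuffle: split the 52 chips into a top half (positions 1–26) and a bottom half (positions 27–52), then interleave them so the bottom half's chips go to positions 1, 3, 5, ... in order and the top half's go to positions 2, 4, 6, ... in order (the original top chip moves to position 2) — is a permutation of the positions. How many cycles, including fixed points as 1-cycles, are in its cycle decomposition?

Trace each unvisited position around until it returns:
(1 2 4 8 16 32 ... len 52)
1 cycle in total.

1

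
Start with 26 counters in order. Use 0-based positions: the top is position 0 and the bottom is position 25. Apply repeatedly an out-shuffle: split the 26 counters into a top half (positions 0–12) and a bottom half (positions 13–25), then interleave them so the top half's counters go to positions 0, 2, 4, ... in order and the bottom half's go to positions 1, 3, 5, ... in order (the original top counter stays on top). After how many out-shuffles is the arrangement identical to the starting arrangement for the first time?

20

The out-shuffle permutes the 26 positions with cycle lengths [1, 1, 4, 20].
Every counter is home exactly when every cycle has completed a whole number of laps, i.e. after lcm(1, 4, 20) = 20 out-shuffles.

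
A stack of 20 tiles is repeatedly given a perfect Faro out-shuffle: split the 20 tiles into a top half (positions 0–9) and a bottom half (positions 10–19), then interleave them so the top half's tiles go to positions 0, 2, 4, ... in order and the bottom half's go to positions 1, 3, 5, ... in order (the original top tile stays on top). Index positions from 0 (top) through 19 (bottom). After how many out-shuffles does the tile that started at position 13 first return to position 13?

18

Follow position 13 under repeated out-shuffles:
13 → 7 → 14 → 9 → 18 → 17 → 15 → 11 → 3 → 6 → 12 → 5 → 10 → 1 → 2 → 4 → 8 → 16 → 13
It first returns after 18 out-shuffles.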